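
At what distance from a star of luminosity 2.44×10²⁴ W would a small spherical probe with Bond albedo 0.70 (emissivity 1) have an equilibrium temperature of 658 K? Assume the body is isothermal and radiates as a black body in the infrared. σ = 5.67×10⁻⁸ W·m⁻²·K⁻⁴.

d ≈ 1.17×10⁹ m

For an isothermal black-emitting sphere, (1−a)S·πr² = σ·4πr²·T⁴ ⇒ S = 4σT⁴/(1−a).
S = 4·5.67×10⁻⁸·(658)⁴/0.300 = 1.417×10⁵ W/m².
Flux falls as S = L/(4πd²), so d = √(L/(4πS)) = √(2.44×10²⁴/(4π·1.417×10⁵)).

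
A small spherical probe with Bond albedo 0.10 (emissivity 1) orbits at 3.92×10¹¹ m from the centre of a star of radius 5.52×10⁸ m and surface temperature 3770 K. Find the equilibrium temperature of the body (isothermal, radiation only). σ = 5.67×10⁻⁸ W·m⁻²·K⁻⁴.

T ≈ 97.4 K

The star's surface emits σT_*⁴; at distance d the flux is S = σT_*⁴(R_*/d)².
S = 5.67×10⁻⁸·(3770)⁴·(5.52×10⁸/3.92×10¹¹)² = 22.71 W/m².
For an isothermal sphere T⁴ = (1−a)S/(4σ) = 9.013×10⁷ K⁴.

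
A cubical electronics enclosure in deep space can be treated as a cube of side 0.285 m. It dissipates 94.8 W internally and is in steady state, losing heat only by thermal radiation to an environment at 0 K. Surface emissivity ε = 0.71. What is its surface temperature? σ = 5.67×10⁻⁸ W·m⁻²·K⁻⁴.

Steady state: internal power = radiated power, P = εσA T⁴.
Radiating area A = 6L² = 0.4873 m².
T⁴ = P/(εσA) = 94.8/(0.71·5.67×10⁻⁸·0.4873) = 4.832×10⁹ K⁴.
T = (4.832×10⁹)^(1/4).

T ≈ 264 K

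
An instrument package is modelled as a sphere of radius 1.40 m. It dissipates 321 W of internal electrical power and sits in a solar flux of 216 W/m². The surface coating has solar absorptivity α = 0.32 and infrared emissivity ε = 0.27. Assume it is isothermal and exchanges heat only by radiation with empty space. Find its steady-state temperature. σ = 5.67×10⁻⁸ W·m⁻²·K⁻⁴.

At steady state, absorbed solar power + internal power = radiated power.
Absorbed: α·S·A_cross = 0.32·216·6.158 = 425.6 W (cross-section πr²).
Total input = 425.6 + 321 = 746.6 W.
Radiated: εσ·A_surf·T⁴ with A_surf = 4πr² = 24.63 m².
T⁴ = 746.6/(0.27·5.67×10⁻⁸·24.63) = 1.980×10⁹ K⁴.

T ≈ 211 K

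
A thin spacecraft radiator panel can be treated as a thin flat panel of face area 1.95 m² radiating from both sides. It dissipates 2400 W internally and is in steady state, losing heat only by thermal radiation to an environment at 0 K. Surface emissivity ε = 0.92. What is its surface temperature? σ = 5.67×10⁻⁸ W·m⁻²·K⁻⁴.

T ≈ 330 K

Steady state: internal power = radiated power, P = εσA T⁴.
Radiating area A = 2·1.95 = 3.900 m².
T⁴ = P/(εσA) = 2400/(0.92·5.67×10⁻⁸·3.900) = 1.180×10¹⁰ K⁴.
T = (1.180×10¹⁰)^(1/4).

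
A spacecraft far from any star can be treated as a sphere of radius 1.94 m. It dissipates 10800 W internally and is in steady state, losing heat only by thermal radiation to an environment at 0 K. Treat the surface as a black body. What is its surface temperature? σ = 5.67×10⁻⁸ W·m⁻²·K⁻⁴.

Steady state: internal power = radiated power, P = εσA T⁴.
Radiating area A = 4πr² = 47.29 m².
T⁴ = P/(εσA) = 10800/(1.0·5.67×10⁻⁸·47.29) = 4.027×10⁹ K⁴.
T = (4.027×10⁹)^(1/4).

T ≈ 252 K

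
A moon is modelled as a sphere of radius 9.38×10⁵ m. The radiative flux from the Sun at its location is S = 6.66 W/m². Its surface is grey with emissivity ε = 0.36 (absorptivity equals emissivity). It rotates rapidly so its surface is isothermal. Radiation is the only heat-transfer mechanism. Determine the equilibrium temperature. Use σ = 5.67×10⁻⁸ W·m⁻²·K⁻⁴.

At equilibrium, absorbed power = emitted power.
Absorbing cross-section = πr² = 2.764×10¹² m²; emitting surface = 4πr² = 1.106×10¹³ m² (ratio 4).
εS·A_cross = εσ·A_surf·T⁴  ⇒  T⁴ = S/(4σ)   (ε cancels).
T⁴ = 6.66/(4·5.67×10⁻⁸) = 2.937×10⁷ K⁴.
T = (2.937×10⁷)^(1/4).

T ≈ 73.6 K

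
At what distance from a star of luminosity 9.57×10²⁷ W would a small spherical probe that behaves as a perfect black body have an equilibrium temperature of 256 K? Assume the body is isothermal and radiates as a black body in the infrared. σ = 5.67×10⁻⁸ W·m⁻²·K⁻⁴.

d ≈ 8.84×10¹¹ m

For an isothermal black-emitting sphere, (1−a)S·πr² = σ·4πr²·T⁴ ⇒ S = 4σT⁴/(1−a).
S = 4·5.67×10⁻⁸·(256)⁴/1.00 = 974.1 W/m².
Flux falls as S = L/(4πd²), so d = √(L/(4πS)) = √(9.57×10²⁷/(4π·974.1)).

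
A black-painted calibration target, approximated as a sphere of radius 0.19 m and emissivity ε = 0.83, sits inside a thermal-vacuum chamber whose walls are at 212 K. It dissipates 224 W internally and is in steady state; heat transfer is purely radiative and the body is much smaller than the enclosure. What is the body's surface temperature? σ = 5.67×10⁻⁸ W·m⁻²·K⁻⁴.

T ≈ 334 K

For a small grey body in a large enclosure, net radiated power = εσA(T⁴ − T_w⁴).
Steady state: P = εσA(T⁴ − T_w⁴) with A = 4πr² = 0.4536 m².
T⁴ = P/(εσA) + T_w⁴ = 224/(0.83·5.67×10⁻⁸·0.4536) + (212)⁴
    = 1.049×10¹⁰ + 2.020×10⁹ = 1.251×10¹⁰ K⁴.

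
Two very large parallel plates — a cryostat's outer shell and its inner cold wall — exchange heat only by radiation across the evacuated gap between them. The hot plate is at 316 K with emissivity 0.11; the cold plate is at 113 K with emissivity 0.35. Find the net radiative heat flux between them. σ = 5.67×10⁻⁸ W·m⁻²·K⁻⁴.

q ≈ 50.8 W/m²

For two infinite grey parallel plates, q = σ(T₁⁴ − T₂⁴)/(1/ε₁ + 1/ε₂ − 1).
T₁⁴ − T₂⁴ = 9.971×10⁹ − 1.630×10⁸ = 9.808×10⁹ K⁴.
1/ε₁ + 1/ε₂ − 1 = 9.091 + 2.857 − 1 = 10.95.
q = 5.67×10⁻⁸ × 9.808×10⁹ / 10.95.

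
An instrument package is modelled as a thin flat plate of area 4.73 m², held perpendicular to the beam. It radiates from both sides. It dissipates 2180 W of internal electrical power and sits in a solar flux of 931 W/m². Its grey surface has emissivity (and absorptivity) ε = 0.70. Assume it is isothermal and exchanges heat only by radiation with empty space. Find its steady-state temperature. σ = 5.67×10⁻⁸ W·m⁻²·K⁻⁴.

At steady state, absorbed solar power + internal power = radiated power.
Absorbed: α·S·A_cross = 0.70·931·4.730 = 3083 W (cross-section A).
Total input = 3083 + 2180 = 5263 W.
Radiated: εσ·A_surf·T⁴ with A_surf = 2A = 9.460 m².
T⁴ = 5263/(0.70·5.67×10⁻⁸·9.460) = 1.402×10¹⁰ K⁴.

T ≈ 344 K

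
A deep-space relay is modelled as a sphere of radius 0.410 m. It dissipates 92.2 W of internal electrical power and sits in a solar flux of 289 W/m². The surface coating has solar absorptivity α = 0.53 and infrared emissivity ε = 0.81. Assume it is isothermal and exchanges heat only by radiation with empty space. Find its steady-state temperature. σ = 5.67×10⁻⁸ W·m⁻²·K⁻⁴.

T ≈ 206 K

At steady state, absorbed solar power + internal power = radiated power.
Absorbed: α·S·A_cross = 0.53·289·0.5281 = 80.89 W (cross-section πr²).
Total input = 80.89 + 92.2 = 173.1 W.
Radiated: εσ·A_surf·T⁴ with A_surf = 4πr² = 2.112 m².
T⁴ = 173.1/(0.81·5.67×10⁻⁸·2.112) = 1.784×10⁹ K⁴.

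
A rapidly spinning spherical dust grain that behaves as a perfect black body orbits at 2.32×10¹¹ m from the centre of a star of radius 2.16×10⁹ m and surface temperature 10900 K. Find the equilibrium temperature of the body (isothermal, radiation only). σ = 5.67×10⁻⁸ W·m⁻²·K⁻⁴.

The star's surface emits σT_*⁴; at distance d the flux is S = σT_*⁴(R_*/d)².
S = 5.67×10⁻⁸·(10900)⁴·(2.16×10⁹/2.32×10¹¹)² = 69380 W/m².
For an isothermal sphere T⁴ = (1−a)S/(4σ) = 3.059×10¹¹ K⁴.

T ≈ 744 K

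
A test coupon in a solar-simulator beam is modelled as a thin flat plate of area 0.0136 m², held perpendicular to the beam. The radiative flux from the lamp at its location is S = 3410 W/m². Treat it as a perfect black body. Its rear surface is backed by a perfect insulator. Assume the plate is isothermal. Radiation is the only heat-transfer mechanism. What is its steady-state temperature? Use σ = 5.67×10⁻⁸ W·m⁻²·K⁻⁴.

At equilibrium, absorbed power = emitted power.
Absorbing cross-section = A = 0.01360 m²; emitting surface = A = 0.01360 m² (ratio 1).
S·A_cross = εσ·A_surf·T⁴  ⇒  T⁴ = S/(1σ).
T⁴ = 1.00·3410/(1·5.67×10⁻⁸) = 6.014×10¹⁰ K⁴.
T = (6.014×10¹⁰)^(1/4).

T ≈ 495 K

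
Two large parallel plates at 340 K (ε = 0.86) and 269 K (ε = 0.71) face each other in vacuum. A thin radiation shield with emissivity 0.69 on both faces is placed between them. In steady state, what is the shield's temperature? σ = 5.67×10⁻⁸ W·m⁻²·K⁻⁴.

In steady state the net flux on the hot side equals that on the cold side.
σ(T₁⁴−T_s⁴)/D₁ = σ(T_s⁴−T₂⁴)/D₂, with D₁ = 1/ε₁+1/ε_s−1 = 1.612, D₂ = 1/ε_s+1/ε₂−1 = 1.858.
Solve for T_s⁴: T_s⁴ = (D₂·T₁⁴ + D₁·T₂⁴)/(D₁+D₂) = 9.587×10⁹ K⁴.

T_s ≈ 313 K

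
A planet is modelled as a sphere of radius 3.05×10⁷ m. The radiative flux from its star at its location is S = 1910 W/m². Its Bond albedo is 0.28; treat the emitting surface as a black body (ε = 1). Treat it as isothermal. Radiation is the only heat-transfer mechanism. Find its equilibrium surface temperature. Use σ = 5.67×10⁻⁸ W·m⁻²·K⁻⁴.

T ≈ 279 K

At equilibrium, absorbed power = emitted power.
Absorbing cross-section = πr² = 2.922×10¹⁵ m²; emitting surface = 4πr² = 1.169×10¹⁶ m² (ratio 4).
(1−a)S·A_cross = εσ·A_surf·T⁴  ⇒  T⁴ = (1−a)S/(4σ).
T⁴ = 0.720·1910/(4·5.67×10⁻⁸) = 6.063×10⁹ K⁴.
T = (6.063×10⁹)^(1/4).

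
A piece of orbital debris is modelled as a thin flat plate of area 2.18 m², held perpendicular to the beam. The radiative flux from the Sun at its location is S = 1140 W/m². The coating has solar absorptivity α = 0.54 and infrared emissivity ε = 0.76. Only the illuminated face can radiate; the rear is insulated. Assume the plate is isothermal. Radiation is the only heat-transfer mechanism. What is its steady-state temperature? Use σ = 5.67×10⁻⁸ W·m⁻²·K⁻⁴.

At equilibrium, absorbed power = emitted power.
Absorbing cross-section = A = 2.180 m²; emitting surface = A = 2.180 m² (ratio 1).
αS·A_cross = εσ·A_surf·T⁴  ⇒  T⁴ = αS/(ε·1σ).
T⁴ = 0.540·1140/(0.76·1·5.67×10⁻⁸) = 1.429×10¹⁰ K⁴.
T = (1.429×10¹⁰)^(1/4).

T ≈ 346 K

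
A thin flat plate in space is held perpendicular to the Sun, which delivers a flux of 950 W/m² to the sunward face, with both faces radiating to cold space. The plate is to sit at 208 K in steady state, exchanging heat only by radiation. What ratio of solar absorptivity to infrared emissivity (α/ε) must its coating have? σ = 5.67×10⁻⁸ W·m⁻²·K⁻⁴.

Balance: αS·A = εσ·2A·T⁴ ⇒ α/ε = 2σT⁴/S.
α/ε = 2·5.67×10⁻⁸·(208)⁴/950 = 2·5.67×10⁻⁸·1.872×10⁹/950.

α/ε ≈ 0.223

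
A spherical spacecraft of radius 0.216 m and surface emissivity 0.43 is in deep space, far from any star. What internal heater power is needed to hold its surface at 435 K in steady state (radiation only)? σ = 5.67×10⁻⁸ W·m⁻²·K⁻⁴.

P = εσ·4πr²·T⁴.
4πr² = 0.5863 m²; T⁴ = 3.581×10¹⁰ K⁴.
P = 0.43·5.67×10⁻⁸·0.5863·3.581×10¹⁰.

P ≈ 512 W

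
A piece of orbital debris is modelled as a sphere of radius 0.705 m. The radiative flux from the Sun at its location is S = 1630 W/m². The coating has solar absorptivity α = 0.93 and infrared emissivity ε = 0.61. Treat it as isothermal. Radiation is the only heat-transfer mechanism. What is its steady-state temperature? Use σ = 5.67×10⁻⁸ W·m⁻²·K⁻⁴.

T ≈ 324 K

At equilibrium, absorbed power = emitted power.
Absorbing cross-section = πr² = 1.561 m²; emitting surface = 4πr² = 6.246 m² (ratio 4).
αS·A_cross = εσ·A_surf·T⁴  ⇒  T⁴ = αS/(ε·4σ).
T⁴ = 0.930·1630/(0.61·4·5.67×10⁻⁸) = 1.096×10¹⁰ K⁴.
T = (1.096×10¹⁰)^(1/4).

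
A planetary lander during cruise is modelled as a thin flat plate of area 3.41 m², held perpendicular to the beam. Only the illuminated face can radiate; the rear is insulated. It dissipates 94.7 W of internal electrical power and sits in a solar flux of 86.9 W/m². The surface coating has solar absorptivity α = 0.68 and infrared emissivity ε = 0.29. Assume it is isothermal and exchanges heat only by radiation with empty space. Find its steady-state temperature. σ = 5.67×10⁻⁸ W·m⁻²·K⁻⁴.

At steady state, absorbed solar power + internal power = radiated power.
Absorbed: α·S·A_cross = 0.68·86.9·3.410 = 201.5 W (cross-section A).
Total input = 201.5 + 94.7 = 296.2 W.
Radiated: εσ·A_surf·T⁴ with A_surf = A = 3.410 m².
T⁴ = 296.2/(0.29·5.67×10⁻⁸·3.410) = 5.283×10⁹ K⁴.

T ≈ 270 K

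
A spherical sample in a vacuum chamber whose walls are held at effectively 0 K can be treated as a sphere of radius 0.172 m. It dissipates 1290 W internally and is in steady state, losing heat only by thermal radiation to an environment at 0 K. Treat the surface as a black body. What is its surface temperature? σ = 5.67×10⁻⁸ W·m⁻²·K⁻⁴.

Steady state: internal power = radiated power, P = εσA T⁴.
Radiating area A = 4πr² = 0.3718 m².
T⁴ = P/(εσA) = 1290/(1.0·5.67×10⁻⁸·0.3718) = 6.120×10¹⁰ K⁴.
T = (6.120×10¹⁰)^(1/4).

T ≈ 497 K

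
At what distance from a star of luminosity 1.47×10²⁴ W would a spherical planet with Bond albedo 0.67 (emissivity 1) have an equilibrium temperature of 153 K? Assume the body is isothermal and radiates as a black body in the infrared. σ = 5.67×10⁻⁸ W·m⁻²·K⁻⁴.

For an isothermal black-emitting sphere, (1−a)S·πr² = σ·4πr²·T⁴ ⇒ S = 4σT⁴/(1−a).
S = 4·5.67×10⁻⁸·(153)⁴/0.330 = 376.6 W/m².
Flux falls as S = L/(4πd²), so d = √(L/(4πS)) = √(1.47×10²⁴/(4π·376.6)).

d ≈ 1.76×10¹⁰ m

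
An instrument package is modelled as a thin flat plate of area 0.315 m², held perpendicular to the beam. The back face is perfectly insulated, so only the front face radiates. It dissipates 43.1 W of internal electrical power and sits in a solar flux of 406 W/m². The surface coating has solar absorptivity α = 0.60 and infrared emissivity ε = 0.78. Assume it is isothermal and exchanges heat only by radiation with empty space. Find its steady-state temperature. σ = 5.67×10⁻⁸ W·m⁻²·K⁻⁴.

T ≈ 305 K

At steady state, absorbed solar power + internal power = radiated power.
Absorbed: α·S·A_cross = 0.60·406·0.3150 = 76.73 W (cross-section A).
Total input = 76.73 + 43.1 = 119.8 W.
Radiated: εσ·A_surf·T⁴ with A_surf = A = 0.3150 m².
T⁴ = 119.8/(0.78·5.67×10⁻⁸·0.3150) = 8.602×10⁹ K⁴.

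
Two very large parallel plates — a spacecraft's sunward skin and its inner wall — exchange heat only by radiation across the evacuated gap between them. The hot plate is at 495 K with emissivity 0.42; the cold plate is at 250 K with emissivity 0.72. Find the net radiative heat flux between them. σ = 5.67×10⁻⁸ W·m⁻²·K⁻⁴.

q ≈ 1150 W/m²

For two infinite grey parallel plates, q = σ(T₁⁴ − T₂⁴)/(1/ε₁ + 1/ε₂ − 1).
T₁⁴ − T₂⁴ = 6.004×10¹⁰ − 3.906×10⁹ = 5.613×10¹⁰ K⁴.
1/ε₁ + 1/ε₂ − 1 = 2.381 + 1.389 − 1 = 2.770.
q = 5.67×10⁻⁸ × 5.613×10¹⁰ / 2.770.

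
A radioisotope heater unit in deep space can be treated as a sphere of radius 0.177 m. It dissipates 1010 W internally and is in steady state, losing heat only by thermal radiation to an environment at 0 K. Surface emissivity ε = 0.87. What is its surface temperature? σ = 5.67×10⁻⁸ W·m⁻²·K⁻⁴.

Steady state: internal power = radiated power, P = εσA T⁴.
Radiating area A = 4πr² = 0.3937 m².
T⁴ = P/(εσA) = 1010/(0.87·5.67×10⁻⁸·0.3937) = 5.201×10¹⁰ K⁴.
T = (5.201×10¹⁰)^(1/4).

T ≈ 478 K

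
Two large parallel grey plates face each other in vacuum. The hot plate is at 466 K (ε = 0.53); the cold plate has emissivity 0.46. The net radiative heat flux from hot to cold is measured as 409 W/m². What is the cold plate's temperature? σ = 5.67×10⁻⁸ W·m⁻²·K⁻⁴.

q = σ(T₁⁴ − T₂⁴)/(1/ε₁ + 1/ε₂ − 1); denominator = 3.061.
T₂⁴ = T₁⁴ − q·(1/ε₁+1/ε₂−1)/σ = 4.716×10¹⁰ − 409·3.061/5.67×10⁻⁸
    = 2.508×10¹⁰ K⁴.

T₂ ≈ 398 K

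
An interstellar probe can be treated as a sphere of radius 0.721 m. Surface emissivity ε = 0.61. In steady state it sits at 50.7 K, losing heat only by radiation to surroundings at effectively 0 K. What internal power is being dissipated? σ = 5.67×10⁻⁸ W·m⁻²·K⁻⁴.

P ≈ 1.49 W

Steady state: P = εσA T⁴.
A = 4πr² = 6.533 m²; T⁴ = (50.7)⁴ = 6.607×10⁶ K⁴.
P = 0.61 × 5.67×10⁻⁸ × 6.533 × 6.607×10⁶.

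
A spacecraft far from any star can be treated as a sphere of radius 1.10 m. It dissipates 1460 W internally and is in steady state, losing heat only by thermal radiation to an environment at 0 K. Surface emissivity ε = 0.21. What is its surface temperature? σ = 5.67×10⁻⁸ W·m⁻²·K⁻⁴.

Steady state: internal power = radiated power, P = εσA T⁴.
Radiating area A = 4πr² = 15.21 m².
T⁴ = P/(εσA) = 1460/(0.21·5.67×10⁻⁸·15.21) = 8.064×10⁹ K⁴.
T = (8.064×10⁹)^(1/4).

T ≈ 300 K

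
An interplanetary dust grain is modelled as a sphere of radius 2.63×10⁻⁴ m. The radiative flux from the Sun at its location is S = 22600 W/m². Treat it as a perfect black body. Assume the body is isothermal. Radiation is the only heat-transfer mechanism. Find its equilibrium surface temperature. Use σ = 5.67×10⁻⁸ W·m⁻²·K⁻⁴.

T ≈ 562 K

At equilibrium, absorbed power = emitted power.
Absorbing cross-section = πr² = 2.173×10⁻⁷ m²; emitting surface = 4πr² = 8.692×10⁻⁷ m² (ratio 4).
S·A_cross = εσ·A_surf·T⁴  ⇒  T⁴ = S/(4σ).
T⁴ = 1.00·22600/(4·5.67×10⁻⁸) = 9.965×10¹⁰ K⁴.
T = (9.965×10¹⁰)^(1/4).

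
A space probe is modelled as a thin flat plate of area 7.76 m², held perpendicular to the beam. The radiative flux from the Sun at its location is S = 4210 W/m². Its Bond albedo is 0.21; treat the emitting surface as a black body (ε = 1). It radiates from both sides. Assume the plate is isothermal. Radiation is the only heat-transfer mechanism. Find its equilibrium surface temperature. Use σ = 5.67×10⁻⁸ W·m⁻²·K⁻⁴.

At equilibrium, absorbed power = emitted power.
Absorbing cross-section = A = 7.760 m²; emitting surface = 2A = 15.52 m² (ratio 2).
(1−a)S·A_cross = εσ·A_surf·T⁴  ⇒  T⁴ = (1−a)S/(2σ).
T⁴ = 0.790·4210/(2·5.67×10⁻⁸) = 2.933×10¹⁰ K⁴.
T = (2.933×10¹⁰)^(1/4).

T ≈ 414 K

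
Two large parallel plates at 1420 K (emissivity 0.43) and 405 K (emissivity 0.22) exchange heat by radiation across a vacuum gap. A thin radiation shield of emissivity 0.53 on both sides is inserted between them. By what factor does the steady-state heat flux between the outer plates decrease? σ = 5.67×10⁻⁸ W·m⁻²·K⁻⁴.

factor ≈ 1.47

Without shield: q₀ = σΔ(T⁴)/(1/ε₁+1/ε₂−1) with denominator 5.871.
With shield the two gaps are in series; the resistances add: (1/ε₁+1/ε_s−1)+(1/ε_s+1/ε₂−1) = 3.212+5.432 = 8.645.
Heat-flux ratio q₀/q = 8.645/5.871.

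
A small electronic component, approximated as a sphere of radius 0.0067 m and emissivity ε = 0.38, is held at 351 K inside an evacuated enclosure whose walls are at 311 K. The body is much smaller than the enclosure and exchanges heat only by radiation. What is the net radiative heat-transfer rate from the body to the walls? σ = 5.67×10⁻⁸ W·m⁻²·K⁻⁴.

P_net ≈ 0.0708 W

For a small grey body in a large enclosure: P_net = εσA(T_body⁴ − T_wall⁴).
A = 4πr² = 5.641×10⁻⁴ m²; T_body⁴ − T_wall⁴ = 1.518×10¹⁰ − 9.355×10⁹ = 5.824×10⁹ K⁴.
|P_net| = 0.38·5.67×10⁻⁸·5.641×10⁻⁴·5.824×10⁹.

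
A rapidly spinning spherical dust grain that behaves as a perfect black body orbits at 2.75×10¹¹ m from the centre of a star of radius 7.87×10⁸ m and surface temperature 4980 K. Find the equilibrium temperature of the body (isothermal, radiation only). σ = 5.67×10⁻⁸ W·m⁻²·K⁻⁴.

The star's surface emits σT_*⁴; at distance d the flux is S = σT_*⁴(R_*/d)².
S = 5.67×10⁻⁸·(4980)⁴·(7.87×10⁸/2.75×10¹¹)² = 285.6 W/m².
For an isothermal sphere T⁴ = (1−a)S/(4σ) = 1.259×10⁹ K⁴.

T ≈ 188 K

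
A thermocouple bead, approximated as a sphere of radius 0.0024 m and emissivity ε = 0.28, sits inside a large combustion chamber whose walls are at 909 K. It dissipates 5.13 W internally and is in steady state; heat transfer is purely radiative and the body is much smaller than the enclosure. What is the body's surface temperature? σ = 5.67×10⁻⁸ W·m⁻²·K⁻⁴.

T ≈ 1510 K

For a small grey body in a large enclosure, net radiated power = εσA(T⁴ − T_w⁴).
Steady state: P = εσA(T⁴ − T_w⁴) with A = 4πr² = 7.238×10⁻⁵ m².
T⁴ = P/(εσA) + T_w⁴ = 5.13/(0.28·5.67×10⁻⁸·7.238×10⁻⁵) + (909)⁴
    = 4.464×10¹² + 6.827×10¹¹ = 5.147×10¹² K⁴.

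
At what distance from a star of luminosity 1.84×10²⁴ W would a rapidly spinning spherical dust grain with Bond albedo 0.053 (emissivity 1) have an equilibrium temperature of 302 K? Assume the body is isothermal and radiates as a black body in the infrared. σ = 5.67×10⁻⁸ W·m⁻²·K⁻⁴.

d ≈ 8.57×10⁹ m

For an isothermal black-emitting sphere, (1−a)S·πr² = σ·4πr²·T⁴ ⇒ S = 4σT⁴/(1−a).
S = 4·5.67×10⁻⁸·(302)⁴/0.947 = 1992 W/m².
Flux falls as S = L/(4πd²), so d = √(L/(4πS)) = √(1.84×10²⁴/(4π·1992)).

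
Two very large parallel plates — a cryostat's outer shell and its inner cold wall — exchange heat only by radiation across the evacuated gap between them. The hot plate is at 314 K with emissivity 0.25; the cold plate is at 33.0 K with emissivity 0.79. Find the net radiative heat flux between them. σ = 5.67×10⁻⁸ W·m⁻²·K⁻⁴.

q ≈ 129 W/m²

For two infinite grey parallel plates, q = σ(T₁⁴ − T₂⁴)/(1/ε₁ + 1/ε₂ − 1).
T₁⁴ − T₂⁴ = 9.721×10⁹ − 1.186×10⁶ = 9.720×10⁹ K⁴.
1/ε₁ + 1/ε₂ − 1 = 4.000 + 1.266 − 1 = 4.266.
q = 5.67×10⁻⁸ × 9.720×10⁹ / 4.266.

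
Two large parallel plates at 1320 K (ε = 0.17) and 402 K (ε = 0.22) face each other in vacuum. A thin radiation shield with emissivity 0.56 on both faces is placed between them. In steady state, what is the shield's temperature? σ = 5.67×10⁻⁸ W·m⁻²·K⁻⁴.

T_s ≈ 1080 K

In steady state the net flux on the hot side equals that on the cold side.
σ(T₁⁴−T_s⁴)/D₁ = σ(T_s⁴−T₂⁴)/D₂, with D₁ = 1/ε₁+1/ε_s−1 = 6.668, D₂ = 1/ε_s+1/ε₂−1 = 5.331.
Solve for T_s⁴: T_s⁴ = (D₂·T₁⁴ + D₁·T₂⁴)/(D₁+D₂) = 1.363×10¹² K⁴.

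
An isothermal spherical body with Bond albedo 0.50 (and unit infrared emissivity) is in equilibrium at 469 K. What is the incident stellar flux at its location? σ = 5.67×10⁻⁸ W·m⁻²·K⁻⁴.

S ≈ 21900 W/m²

(1−a)S·πr² = σ·4πr²·T⁴ ⇒ S = 4σT⁴/(1−a).
S = 4·5.67×10⁻⁸·4.838×10¹⁰/0.500.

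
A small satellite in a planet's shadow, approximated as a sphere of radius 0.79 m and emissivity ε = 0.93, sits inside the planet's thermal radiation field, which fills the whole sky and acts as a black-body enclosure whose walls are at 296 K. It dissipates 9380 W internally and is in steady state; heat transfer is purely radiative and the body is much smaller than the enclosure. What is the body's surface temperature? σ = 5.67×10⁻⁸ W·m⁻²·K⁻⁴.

For a small grey body in a large enclosure, net radiated power = εσA(T⁴ − T_w⁴).
Steady state: P = εσA(T⁴ − T_w⁴) with A = 4πr² = 7.843 m².
T⁴ = P/(εσA) + T_w⁴ = 9380/(0.93·5.67×10⁻⁸·7.843) + (296)⁴
    = 2.268×10¹⁰ + 7.677×10⁹ = 3.036×10¹⁰ K⁴.

T ≈ 417 K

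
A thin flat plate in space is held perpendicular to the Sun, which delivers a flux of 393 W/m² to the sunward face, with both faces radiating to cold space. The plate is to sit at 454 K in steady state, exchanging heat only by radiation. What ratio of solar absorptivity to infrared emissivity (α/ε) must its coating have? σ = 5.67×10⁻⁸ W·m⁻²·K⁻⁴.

Balance: αS·A = εσ·2A·T⁴ ⇒ α/ε = 2σT⁴/S.
α/ε = 2·5.67×10⁻⁸·(454)⁴/393 = 2·5.67×10⁻⁸·4.248×10¹⁰/393.

α/ε ≈ 12.3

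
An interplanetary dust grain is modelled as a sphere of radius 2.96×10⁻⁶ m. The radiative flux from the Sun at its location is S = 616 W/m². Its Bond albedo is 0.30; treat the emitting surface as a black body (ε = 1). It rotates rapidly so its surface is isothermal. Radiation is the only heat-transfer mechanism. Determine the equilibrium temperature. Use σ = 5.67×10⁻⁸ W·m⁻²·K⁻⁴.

T ≈ 209 K

At equilibrium, absorbed power = emitted power.
Absorbing cross-section = πr² = 2.753×10⁻¹¹ m²; emitting surface = 4πr² = 1.101×10⁻¹⁰ m² (ratio 4).
(1−a)S·A_cross = εσ·A_surf·T⁴  ⇒  T⁴ = (1−a)S/(4σ).
T⁴ = 0.700·616/(4·5.67×10⁻⁸) = 1.901×10⁹ K⁴.
T = (1.901×10⁹)^(1/4).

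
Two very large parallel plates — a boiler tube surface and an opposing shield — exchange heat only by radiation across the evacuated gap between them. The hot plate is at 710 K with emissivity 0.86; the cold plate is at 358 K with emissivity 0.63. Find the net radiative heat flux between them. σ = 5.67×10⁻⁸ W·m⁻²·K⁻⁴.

q ≈ 7700 W/m²

For two infinite grey parallel plates, q = σ(T₁⁴ − T₂⁴)/(1/ε₁ + 1/ε₂ − 1).
T₁⁴ − T₂⁴ = 2.541×10¹¹ − 1.643×10¹⁰ = 2.377×10¹¹ K⁴.
1/ε₁ + 1/ε₂ − 1 = 1.163 + 1.587 − 1 = 1.750.
q = 5.67×10⁻⁸ × 2.377×10¹¹ / 1.750.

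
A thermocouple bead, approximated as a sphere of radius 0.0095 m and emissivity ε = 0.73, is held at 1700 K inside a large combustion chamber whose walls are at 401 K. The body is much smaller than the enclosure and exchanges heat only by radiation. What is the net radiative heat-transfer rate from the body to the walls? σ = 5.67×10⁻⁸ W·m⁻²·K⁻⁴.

For a small grey body in a large enclosure: P_net = εσA(T_body⁴ − T_wall⁴).
A = 4πr² = 0.001134 m²; T_body⁴ − T_wall⁴ = 8.352×10¹² − 2.586×10¹⁰ = 8.326×10¹² K⁴.
|P_net| = 0.73·5.67×10⁻⁸·0.001134·8.326×10¹².

P_net ≈ 391 W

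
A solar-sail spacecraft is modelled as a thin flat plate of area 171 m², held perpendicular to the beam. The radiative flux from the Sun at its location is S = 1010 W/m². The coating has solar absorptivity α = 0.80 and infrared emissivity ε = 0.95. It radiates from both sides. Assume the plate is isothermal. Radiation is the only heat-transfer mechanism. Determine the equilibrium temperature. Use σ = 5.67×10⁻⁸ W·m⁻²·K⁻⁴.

At equilibrium, absorbed power = emitted power.
Absorbing cross-section = A = 171.0 m²; emitting surface = 2A = 342.0 m² (ratio 2).
αS·A_cross = εσ·A_surf·T⁴  ⇒  T⁴ = αS/(ε·2σ).
T⁴ = 0.800·1010/(0.95·2·5.67×10⁻⁸) = 7.500×10⁹ K⁴.
T = (7.500×10⁹)^(1/4).

T ≈ 294 K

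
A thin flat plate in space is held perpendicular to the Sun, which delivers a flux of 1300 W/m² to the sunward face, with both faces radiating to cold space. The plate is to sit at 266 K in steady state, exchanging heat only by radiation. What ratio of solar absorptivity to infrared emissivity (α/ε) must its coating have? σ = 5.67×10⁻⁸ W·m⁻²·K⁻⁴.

Balance: αS·A = εσ·2A·T⁴ ⇒ α/ε = 2σT⁴/S.
α/ε = 2·5.67×10⁻⁸·(266)⁴/1300 = 2·5.67×10⁻⁸·5.006×10⁹/1300.

α/ε ≈ 0.437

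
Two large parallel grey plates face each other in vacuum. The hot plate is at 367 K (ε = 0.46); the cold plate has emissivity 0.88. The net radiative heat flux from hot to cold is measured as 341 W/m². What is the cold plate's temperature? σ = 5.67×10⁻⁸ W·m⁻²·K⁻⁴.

T₂ ≈ 255 K

q = σ(T₁⁴ − T₂⁴)/(1/ε₁ + 1/ε₂ − 1); denominator = 2.310.
T₂⁴ = T₁⁴ − q·(1/ε₁+1/ε₂−1)/σ = 1.814×10¹⁰ − 341·2.310/5.67×10⁻⁸
    = 4.247×10⁹ K⁴.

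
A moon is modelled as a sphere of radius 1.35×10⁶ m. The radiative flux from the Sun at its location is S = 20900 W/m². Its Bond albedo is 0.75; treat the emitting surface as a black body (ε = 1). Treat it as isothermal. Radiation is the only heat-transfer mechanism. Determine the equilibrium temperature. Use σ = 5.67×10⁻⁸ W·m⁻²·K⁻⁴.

At equilibrium, absorbed power = emitted power.
Absorbing cross-section = πr² = 5.726×10¹² m²; emitting surface = 4πr² = 2.290×10¹³ m² (ratio 4).
(1−a)S·A_cross = εσ·A_surf·T⁴  ⇒  T⁴ = (1−a)S/(4σ).
T⁴ = 0.250·20900/(4·5.67×10⁻⁸) = 2.304×10¹⁰ K⁴.
T = (2.304×10¹⁰)^(1/4).

T ≈ 390 K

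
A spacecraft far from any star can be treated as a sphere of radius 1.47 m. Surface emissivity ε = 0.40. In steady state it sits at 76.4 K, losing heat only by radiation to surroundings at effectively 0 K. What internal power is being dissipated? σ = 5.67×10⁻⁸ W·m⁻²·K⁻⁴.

P ≈ 21.0 W

Steady state: P = εσA T⁴.
A = 4πr² = 27.15 m²; T⁴ = (76.4)⁴ = 3.407×10⁷ K⁴.
P = 0.40 × 5.67×10⁻⁸ × 27.15 × 3.407×10⁷.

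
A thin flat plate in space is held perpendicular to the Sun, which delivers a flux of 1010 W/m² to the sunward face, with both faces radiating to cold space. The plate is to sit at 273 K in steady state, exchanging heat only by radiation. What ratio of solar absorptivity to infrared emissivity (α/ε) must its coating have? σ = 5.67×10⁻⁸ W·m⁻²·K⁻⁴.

α/ε ≈ 0.624

Balance: αS·A = εσ·2A·T⁴ ⇒ α/ε = 2σT⁴/S.
α/ε = 2·5.67×10⁻⁸·(273)⁴/1010 = 2·5.67×10⁻⁸·5.555×10⁹/1010.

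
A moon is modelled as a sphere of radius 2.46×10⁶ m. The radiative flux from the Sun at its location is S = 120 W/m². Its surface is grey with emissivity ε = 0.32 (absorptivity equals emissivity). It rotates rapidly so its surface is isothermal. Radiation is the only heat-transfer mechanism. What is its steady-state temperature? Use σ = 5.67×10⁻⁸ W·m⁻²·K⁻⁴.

At equilibrium, absorbed power = emitted power.
Absorbing cross-section = πr² = 1.901×10¹³ m²; emitting surface = 4πr² = 7.605×10¹³ m² (ratio 4).
εS·A_cross = εσ·A_surf·T⁴  ⇒  T⁴ = S/(4σ)   (ε cancels).
T⁴ = 120/(4·5.67×10⁻⁸) = 5.291×10⁸ K⁴.
T = (5.291×10⁸)^(1/4).

T ≈ 152 K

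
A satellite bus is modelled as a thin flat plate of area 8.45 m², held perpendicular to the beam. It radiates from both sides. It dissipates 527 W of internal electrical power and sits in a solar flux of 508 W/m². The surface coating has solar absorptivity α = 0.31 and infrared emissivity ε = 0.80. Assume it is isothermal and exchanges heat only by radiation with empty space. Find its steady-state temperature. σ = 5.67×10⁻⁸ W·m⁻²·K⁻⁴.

T ≈ 222 K

At steady state, absorbed solar power + internal power = radiated power.
Absorbed: α·S·A_cross = 0.31·508·8.450 = 1331 W (cross-section A).
Total input = 1331 + 527 = 1858 W.
Radiated: εσ·A_surf·T⁴ with A_surf = 2A = 16.90 m².
T⁴ = 1858/(0.80·5.67×10⁻⁸·16.90) = 2.423×10⁹ K⁴.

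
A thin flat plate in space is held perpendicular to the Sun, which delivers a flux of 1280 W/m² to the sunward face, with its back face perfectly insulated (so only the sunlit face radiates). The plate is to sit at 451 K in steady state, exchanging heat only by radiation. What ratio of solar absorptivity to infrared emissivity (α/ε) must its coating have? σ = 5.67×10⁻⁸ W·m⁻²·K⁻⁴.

Balance: αS·A = εσ·1A·T⁴ ⇒ α/ε = σT⁴/S.
α/ε = 5.67×10⁻⁸·(451)⁴/1280 = 5.67×10⁻⁸·4.137×10¹⁰/1280.

α/ε ≈ 1.83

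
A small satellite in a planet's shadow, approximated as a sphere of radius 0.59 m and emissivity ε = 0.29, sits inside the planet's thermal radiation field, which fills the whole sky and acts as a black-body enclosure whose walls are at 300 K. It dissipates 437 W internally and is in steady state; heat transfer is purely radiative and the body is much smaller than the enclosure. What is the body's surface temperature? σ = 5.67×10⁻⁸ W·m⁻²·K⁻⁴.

T ≈ 345 K

For a small grey body in a large enclosure, net radiated power = εσA(T⁴ − T_w⁴).
Steady state: P = εσA(T⁴ − T_w⁴) with A = 4πr² = 4.374 m².
T⁴ = P/(εσA) + T_w⁴ = 437/(0.29·5.67×10⁻⁸·4.374) + (300)⁴
    = 6.076×10⁹ + 8.100×10⁹ = 1.418×10¹⁰ K⁴.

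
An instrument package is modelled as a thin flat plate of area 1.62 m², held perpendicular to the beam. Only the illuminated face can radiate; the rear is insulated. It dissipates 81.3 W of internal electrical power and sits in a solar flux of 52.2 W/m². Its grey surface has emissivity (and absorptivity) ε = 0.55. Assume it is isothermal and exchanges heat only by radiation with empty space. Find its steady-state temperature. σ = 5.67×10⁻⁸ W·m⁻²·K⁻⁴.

At steady state, absorbed solar power + internal power = radiated power.
Absorbed: α·S·A_cross = 0.55·52.2·1.620 = 46.51 W (cross-section A).
Total input = 46.51 + 81.3 = 127.8 W.
Radiated: εσ·A_surf·T⁴ with A_surf = A = 1.620 m².
T⁴ = 127.8/(0.55·5.67×10⁻⁸·1.620) = 2.530×10⁹ K⁴.

T ≈ 224 K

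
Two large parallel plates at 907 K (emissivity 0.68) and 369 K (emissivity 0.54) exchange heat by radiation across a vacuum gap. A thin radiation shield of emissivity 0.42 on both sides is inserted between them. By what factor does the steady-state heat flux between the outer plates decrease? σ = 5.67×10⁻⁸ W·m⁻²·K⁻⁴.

factor ≈ 2.62

Without shield: q₀ = σΔ(T⁴)/(1/ε₁+1/ε₂−1) with denominator 2.322.
With shield the two gaps are in series; the resistances add: (1/ε₁+1/ε_s−1)+(1/ε_s+1/ε₂−1) = 2.852+3.233 = 6.084.
Heat-flux ratio q₀/q = 6.084/2.322.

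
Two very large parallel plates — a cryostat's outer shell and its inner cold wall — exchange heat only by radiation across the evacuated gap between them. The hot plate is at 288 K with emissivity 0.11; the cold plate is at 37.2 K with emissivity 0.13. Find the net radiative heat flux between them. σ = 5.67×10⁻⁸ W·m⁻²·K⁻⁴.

q ≈ 24.7 W/m²

For two infinite grey parallel plates, q = σ(T₁⁴ − T₂⁴)/(1/ε₁ + 1/ε₂ − 1).
T₁⁴ − T₂⁴ = 6.880×10⁹ − 1.915×10⁶ = 6.878×10⁹ K⁴.
1/ε₁ + 1/ε₂ − 1 = 9.091 + 7.692 − 1 = 15.78.
q = 5.67×10⁻⁸ × 6.878×10⁹ / 15.78.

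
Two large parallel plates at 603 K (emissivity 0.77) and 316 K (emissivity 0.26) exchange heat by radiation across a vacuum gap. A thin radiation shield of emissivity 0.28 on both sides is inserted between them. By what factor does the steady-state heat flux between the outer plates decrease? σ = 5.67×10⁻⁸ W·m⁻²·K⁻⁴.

factor ≈ 2.48

Without shield: q₀ = σΔ(T⁴)/(1/ε₁+1/ε₂−1) with denominator 4.145.
With shield the two gaps are in series; the resistances add: (1/ε₁+1/ε_s−1)+(1/ε_s+1/ε₂−1) = 3.870+6.418 = 10.29.
Heat-flux ratio q₀/q = 10.29/4.145.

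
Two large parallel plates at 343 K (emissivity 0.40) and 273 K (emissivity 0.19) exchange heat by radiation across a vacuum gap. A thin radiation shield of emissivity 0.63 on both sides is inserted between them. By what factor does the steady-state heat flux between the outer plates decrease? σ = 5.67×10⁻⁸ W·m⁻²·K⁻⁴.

factor ≈ 1.32

Without shield: q₀ = σΔ(T⁴)/(1/ε₁+1/ε₂−1) with denominator 6.763.
With shield the two gaps are in series; the resistances add: (1/ε₁+1/ε_s−1)+(1/ε_s+1/ε₂−1) = 3.087+5.850 = 8.938.
Heat-flux ratio q₀/q = 8.938/6.763.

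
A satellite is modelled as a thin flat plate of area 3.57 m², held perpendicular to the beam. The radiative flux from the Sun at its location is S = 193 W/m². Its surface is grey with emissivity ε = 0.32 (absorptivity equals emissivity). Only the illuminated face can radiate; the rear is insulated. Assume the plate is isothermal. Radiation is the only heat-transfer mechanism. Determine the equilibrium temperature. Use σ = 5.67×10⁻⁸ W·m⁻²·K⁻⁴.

At equilibrium, absorbed power = emitted power.
Absorbing cross-section = A = 3.570 m²; emitting surface = A = 3.570 m² (ratio 1).
εS·A_cross = εσ·A_surf·T⁴  ⇒  T⁴ = S/(1σ)   (ε cancels).
T⁴ = 193/(1·5.67×10⁻⁸) = 3.404×10⁹ K⁴.
T = (3.404×10⁹)^(1/4).

T ≈ 242 K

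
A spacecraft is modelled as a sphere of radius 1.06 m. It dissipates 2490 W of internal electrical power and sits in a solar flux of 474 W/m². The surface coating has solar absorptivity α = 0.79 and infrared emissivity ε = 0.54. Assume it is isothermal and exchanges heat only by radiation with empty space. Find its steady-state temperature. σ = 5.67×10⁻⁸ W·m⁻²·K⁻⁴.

At steady state, absorbed solar power + internal power = radiated power.
Absorbed: α·S·A_cross = 0.79·474·3.530 = 1322 W (cross-section πr²).
Total input = 1322 + 2490 = 3812 W.
Radiated: εσ·A_surf·T⁴ with A_surf = 4πr² = 14.12 m².
T⁴ = 3812/(0.54·5.67×10⁻⁸·14.12) = 8.817×10⁹ K⁴.

T ≈ 306 K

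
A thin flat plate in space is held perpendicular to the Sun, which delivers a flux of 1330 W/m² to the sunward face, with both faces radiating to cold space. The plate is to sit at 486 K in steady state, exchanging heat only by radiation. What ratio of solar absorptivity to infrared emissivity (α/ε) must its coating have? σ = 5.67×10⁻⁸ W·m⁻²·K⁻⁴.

α/ε ≈ 4.76

Balance: αS·A = εσ·2A·T⁴ ⇒ α/ε = 2σT⁴/S.
α/ε = 2·5.67×10⁻⁸·(486)⁴/1330 = 2·5.67×10⁻⁸·5.579×10¹⁰/1330.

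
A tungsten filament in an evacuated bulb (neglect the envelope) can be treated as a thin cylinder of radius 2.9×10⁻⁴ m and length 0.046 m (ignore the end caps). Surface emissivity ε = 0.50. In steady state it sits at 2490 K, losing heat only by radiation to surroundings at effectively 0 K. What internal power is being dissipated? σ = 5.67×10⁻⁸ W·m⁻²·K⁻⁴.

P ≈ 91.3 W

Steady state: P = εσA T⁴.
A = 2πrL = 8.382×10⁻⁵ m²; T⁴ = (2490)⁴ = 3.844×10¹³ K⁴.
P = 0.50 × 5.67×10⁻⁸ × 8.382×10⁻⁵ × 3.844×10¹³.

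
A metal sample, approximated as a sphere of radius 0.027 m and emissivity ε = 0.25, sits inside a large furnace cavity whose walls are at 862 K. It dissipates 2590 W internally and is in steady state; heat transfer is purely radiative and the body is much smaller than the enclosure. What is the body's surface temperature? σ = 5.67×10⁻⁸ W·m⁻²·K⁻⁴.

For a small grey body in a large enclosure, net radiated power = εσA(T⁴ − T_w⁴).
Steady state: P = εσA(T⁴ − T_w⁴) with A = 4πr² = 0.009161 m².
T⁴ = P/(εσA) + T_w⁴ = 2590/(0.25·5.67×10⁻⁸·0.009161) + (862)⁴
    = 1.995×10¹³ + 5.521×10¹¹ = 2.050×10¹³ K⁴.

T ≈ 2130 K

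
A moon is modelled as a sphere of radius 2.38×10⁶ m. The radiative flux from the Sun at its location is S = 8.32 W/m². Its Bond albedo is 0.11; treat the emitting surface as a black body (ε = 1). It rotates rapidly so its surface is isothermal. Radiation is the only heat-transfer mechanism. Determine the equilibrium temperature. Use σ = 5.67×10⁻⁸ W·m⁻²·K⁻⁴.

T ≈ 75.6 K

At equilibrium, absorbed power = emitted power.
Absorbing cross-section = πr² = 1.780×10¹³ m²; emitting surface = 4πr² = 7.118×10¹³ m² (ratio 4).
(1−a)S·A_cross = εσ·A_surf·T⁴  ⇒  T⁴ = (1−a)S/(4σ).
T⁴ = 0.890·8.32/(4·5.67×10⁻⁸) = 3.265×10⁷ K⁴.
T = (3.265×10⁷)^(1/4).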